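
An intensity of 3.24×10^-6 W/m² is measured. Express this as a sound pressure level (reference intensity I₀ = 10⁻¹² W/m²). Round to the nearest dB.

I/I₀ = 3.24×10^-6/10⁻¹² = 3.24×10^6, and L = 10·log₁₀(I/I₀).
L = 10·(0.5105 + 6) = 65.11 dB.

65 dB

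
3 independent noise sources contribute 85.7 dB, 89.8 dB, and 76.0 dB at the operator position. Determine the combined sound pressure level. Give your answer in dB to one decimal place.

Incoherent sources combine by intensity addition: L_total = 10·log₁₀(Σ 10^(L_i/10)).
Σ 10^(L/10) = 10^(85.7/10) + 10^(89.8/10) + 10^(76.0/10) = 1.366e+09.
L_total = 10·log₁₀(1.366e+09) = 91.36 dB.

91.4 dB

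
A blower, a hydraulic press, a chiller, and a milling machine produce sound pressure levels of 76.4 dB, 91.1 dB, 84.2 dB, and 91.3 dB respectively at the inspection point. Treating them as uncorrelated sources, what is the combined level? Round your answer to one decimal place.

94.7 dB

For uncorrelated sources the intensities add, so convert each level to linear form, sum, and take 10·log₁₀ of the total.
Σ 10^(L/10) = 10^(76.4/10) + 10^(91.1/10) + 10^(84.2/10) + 10^(91.3/10) = 2.944e+09.
L_total = 10·log₁₀(2.944e+09) = 94.69 dB.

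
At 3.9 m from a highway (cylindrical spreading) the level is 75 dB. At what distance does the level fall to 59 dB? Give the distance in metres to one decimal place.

155.3 m

The 16.0 dB drop corresponds to a distance ratio of 10^(16.0/10) for a line source.
r₂ = 3.9·10^((75−59)/10) = 3.9·10^(16.0/10) = 155.26 m.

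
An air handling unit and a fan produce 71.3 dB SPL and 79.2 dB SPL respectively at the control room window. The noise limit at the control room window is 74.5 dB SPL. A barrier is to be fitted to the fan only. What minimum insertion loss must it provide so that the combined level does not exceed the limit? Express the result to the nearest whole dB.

8 dB

Fixed contribution from the other source: Σ 10^(L/10) = 10^(71.3/10) = 1.349e+07 (71.30 dB SPL).
The limit corresponds to 10^(74.5/10) = 2.818e+07; subtracting the fixed part leaves 1.469e+07 for the fan, i.e. 71.67 dB SPL.
Required insertion loss = 79.2 − 71.67 = 7.53 dB.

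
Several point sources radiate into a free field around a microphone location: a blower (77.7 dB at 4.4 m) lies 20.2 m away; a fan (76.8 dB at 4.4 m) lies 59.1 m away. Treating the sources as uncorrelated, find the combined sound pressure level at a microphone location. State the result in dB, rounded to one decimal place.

First find each source's level at the receiver (point-source: −20·log₁₀(r/r_ref)), then combine on an intensity basis.
blower: 77.7 − 20·log₁₀(20.2/4.4) = 77.7 − 13.24 = 64.46 dB.
fan: 76.8 − 20·log₁₀(59.1/4.4) = 76.8 − 22.56 = 54.24 dB.
Σ 10^(L/10) = 3.059e+06 → L_total = 10·log₁₀(3.059e+06) = 64.86 dB.

64.9 dB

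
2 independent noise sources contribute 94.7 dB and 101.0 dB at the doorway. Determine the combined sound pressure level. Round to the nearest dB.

102 dB

Incoherent sources combine by intensity addition: L_total = 10·log₁₀(Σ 10^(L_i/10)).
Σ 10^(L/10) = 10^(94.7/10) + 10^(101.0/10) = 1.554e+10.
L_total = 10·log₁₀(1.554e+10) = 101.91 dB.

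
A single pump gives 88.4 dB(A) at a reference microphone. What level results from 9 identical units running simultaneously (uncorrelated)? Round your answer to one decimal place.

97.9 dB(A)

With 9 equal, uncorrelated contributions the intensity is 9× that of one unit, giving a rise of 10·log₁₀ 9.
L_total = 88.4 + 10·log₁₀(9) = 88.4 + 9.542 = 97.94 dB(A).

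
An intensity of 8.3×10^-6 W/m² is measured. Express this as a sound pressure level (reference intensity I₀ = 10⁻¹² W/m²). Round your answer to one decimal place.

Dividing by I₀ shifts the exponent by 12: I/I₀ = 8.3×10^6.
L = 10·(0.9191 + 6) = 69.19 dB.

69.2 dB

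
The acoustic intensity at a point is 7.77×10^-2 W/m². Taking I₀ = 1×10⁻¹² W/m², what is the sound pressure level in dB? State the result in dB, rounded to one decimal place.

I/I₀ = 7.77×10^-2/10⁻¹² = 7.77×10^10, and L = 10·log₁₀(I/I₀).
L = 10·(0.8904 + 10) = 108.90 dB.

108.9 dB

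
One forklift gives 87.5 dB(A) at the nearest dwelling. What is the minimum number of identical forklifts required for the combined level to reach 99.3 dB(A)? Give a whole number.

Need L₁ + 10·log₁₀ N ≥ 99.3, i.e. log₁₀ N ≥ 1.18.
N ≥ 10^(11.8/10) = 15.136, so N = 16.

16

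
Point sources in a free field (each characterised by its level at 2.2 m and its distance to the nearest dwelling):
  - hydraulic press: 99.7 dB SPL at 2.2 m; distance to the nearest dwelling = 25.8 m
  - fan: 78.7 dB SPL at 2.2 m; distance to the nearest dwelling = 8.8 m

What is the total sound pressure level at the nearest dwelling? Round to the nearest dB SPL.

79 dB SPL

Propagate each source to the receiver with L = L_ref − 20·log₁₀(r/r_ref), then add intensities.
hydraulic press: 99.7 − 20·log₁₀(25.8/2.2) = 99.7 − 21.38 = 78.32 dB SPL.
fan: 78.7 − 20·log₁₀(8.8/2.2) = 78.7 − 12.04 = 66.66 dB SPL.
Σ 10^(L/10) = 7.249e+07 → L_total = 10·log₁₀(7.249e+07) = 78.60 dB SPL.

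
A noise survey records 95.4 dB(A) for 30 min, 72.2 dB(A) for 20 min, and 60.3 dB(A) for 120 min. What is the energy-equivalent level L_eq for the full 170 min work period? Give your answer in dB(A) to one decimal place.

The energy average is taken in the linear domain: L_eq = 10·log₁₀[(Σ tᵢ·10^(Lᵢ/10))/T], T = 170 min.
Σ tᵢ·10^(Lᵢ/10) = 30·10^(95.4/10) + 20·10^(72.2/10) + 120·10^(60.3/10) = 1.045e+11.
L_eq = 10·log₁₀(1.045e+11/170) = 87.89 dB(A).

87.9 dB(A)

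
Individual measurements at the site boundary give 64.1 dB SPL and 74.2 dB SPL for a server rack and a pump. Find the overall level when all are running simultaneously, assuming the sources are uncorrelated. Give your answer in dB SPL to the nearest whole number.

75 dB SPL

Incoherent sources combine by intensity addition: L_total = 10·log₁₀(Σ 10^(L_i/10)).
Σ 10^(L/10) = 10^(64.1/10) + 10^(74.2/10) = 2.887e+07.
L_total = 10·log₁₀(2.887e+07) = 74.60 dB SPL.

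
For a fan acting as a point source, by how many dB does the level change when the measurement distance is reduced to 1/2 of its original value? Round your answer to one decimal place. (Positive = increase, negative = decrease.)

With spherical spreading the level changes by −20·log₁₀(r₂/r₁).
ΔL = −20·log₁₀(0.5) = +6.02 dB.

+6.0 dB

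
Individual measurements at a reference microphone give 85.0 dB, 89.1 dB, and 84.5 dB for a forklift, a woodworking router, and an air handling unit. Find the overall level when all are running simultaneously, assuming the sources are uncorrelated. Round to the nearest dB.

For uncorrelated sources the intensities add, so convert each level to linear form, sum, and take 10·log₁₀ of the total.
Σ 10^(L/10) = 10^(85.0/10) + 10^(89.1/10) + 10^(84.5/10) = 1.411e+09.
L_total = 10·log₁₀(1.411e+09) = 91.49 dB.

91 dB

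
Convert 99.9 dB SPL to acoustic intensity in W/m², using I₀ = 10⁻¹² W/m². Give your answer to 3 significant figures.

I = I₀·10^(L/10) = 10⁻¹² × 10^(99.9/10) = 10^(-2.010).

0.00977 W/m²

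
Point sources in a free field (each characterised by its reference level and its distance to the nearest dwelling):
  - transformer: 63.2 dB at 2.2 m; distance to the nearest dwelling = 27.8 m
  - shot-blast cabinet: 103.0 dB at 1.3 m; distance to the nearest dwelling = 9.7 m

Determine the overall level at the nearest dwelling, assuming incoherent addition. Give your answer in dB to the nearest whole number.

86 dB

Propagate each source to the receiver with L = L_ref − 20·log₁₀(r/r_ref), then add intensities.
transformer: 63.2 − 20·log₁₀(27.8/2.2) = 63.2 − 22.03 = 41.17 dB.
shot-blast cabinet: 103.0 − 20·log₁₀(9.7/1.3) = 103.0 − 17.46 = 85.54 dB.
Σ 10^(L/10) = 3.584e+08 → L_total = 10·log₁₀(3.584e+08) = 85.54 dB.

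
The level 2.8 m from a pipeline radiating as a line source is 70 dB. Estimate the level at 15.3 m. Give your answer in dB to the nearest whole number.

Line-source attenuation: ΔL = 10·log₁₀(r₂/r₁) = 10·log₁₀(15.3/2.8) = 7.375 dB.
L₂ = 70 − 10·log₁₀(15.3/2.8) = 70 − 7.375 = 62.62 dB.

63 dB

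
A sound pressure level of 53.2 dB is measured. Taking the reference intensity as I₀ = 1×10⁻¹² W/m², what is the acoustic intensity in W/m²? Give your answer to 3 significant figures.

2.09e-07 W/m²

I = I₀·10^(L/10) = 10⁻¹² × 10^(53.2/10) = 10^(-6.680).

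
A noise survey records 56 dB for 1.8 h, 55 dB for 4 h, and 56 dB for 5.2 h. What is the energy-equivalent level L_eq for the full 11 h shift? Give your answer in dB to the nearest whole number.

56 dB

The energy average is taken in the linear domain: L_eq = 10·log₁₀[(Σ tᵢ·10^(Lᵢ/10))/T], T = 11 h.
Σ tᵢ·10^(Lᵢ/10) = 1.8·10^(56/10) + 4·10^(55/10) + 5.2·10^(56/10) = 4.052e+06.
L_eq = 10·log₁₀(4.052e+06/11) = 55.66 dB.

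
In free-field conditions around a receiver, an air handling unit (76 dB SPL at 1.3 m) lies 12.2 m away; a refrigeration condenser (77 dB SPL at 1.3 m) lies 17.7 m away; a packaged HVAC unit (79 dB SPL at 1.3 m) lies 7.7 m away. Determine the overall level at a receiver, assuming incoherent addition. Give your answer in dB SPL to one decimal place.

64.8 dB SPL

Apply inverse-square spreading to bring every level to the receiver, then sum 10^(L/10).
air handling unit: 76 − 20·log₁₀(12.2/1.3) = 76 − 19.45 = 56.55 dB SPL.
refrigeration condenser: 77 − 20·log₁₀(17.7/1.3) = 77 − 22.68 = 54.32 dB SPL.
packaged HVAC unit: 79 − 20·log₁₀(7.7/1.3) = 79 − 15.45 = 63.55 dB SPL.
Σ 10^(L/10) = 2.987e+06 → L_total = 10·log₁₀(2.987e+06) = 64.75 dB SPL.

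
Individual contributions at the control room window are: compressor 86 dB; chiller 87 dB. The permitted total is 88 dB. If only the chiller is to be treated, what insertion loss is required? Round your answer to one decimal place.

3.3 dB

Everything except the chiller sums to 10^(86/10) = 3.981e+08 in linear terms, 86.00 dB.
To meet 88 dB overall, the treated chiller may contribute at most 10^(88/10) − 3.981e+08 = 2.329e+08, i.e. 83.67 dB.
So the chiller must be reduced from 87 to 83.67 dB: IL = 3.33 dB.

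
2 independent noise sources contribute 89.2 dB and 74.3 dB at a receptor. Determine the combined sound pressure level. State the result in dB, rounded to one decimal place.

Incoherent sources combine by intensity addition: L_total = 10·log₁₀(Σ 10^(L_i/10)).
Σ 10^(L/10) = 10^(89.2/10) + 10^(74.3/10) = 8.587e+08.
L_total = 10·log₁₀(8.587e+08) = 89.34 dB.

89.3 dB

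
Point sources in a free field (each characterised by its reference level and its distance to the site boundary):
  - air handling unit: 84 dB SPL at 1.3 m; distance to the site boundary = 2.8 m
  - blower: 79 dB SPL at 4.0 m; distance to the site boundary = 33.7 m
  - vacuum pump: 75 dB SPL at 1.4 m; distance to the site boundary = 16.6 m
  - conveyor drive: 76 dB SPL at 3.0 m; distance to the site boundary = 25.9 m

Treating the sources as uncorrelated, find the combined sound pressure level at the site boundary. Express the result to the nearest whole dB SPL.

77 dB SPL

Propagate each source to the receiver with L = L_ref − 20·log₁₀(r/r_ref), then add intensities.
air handling unit: 84 − 20·log₁₀(2.8/1.3) = 84 − 6.66 = 77.34 dB SPL.
blower: 79 − 20·log₁₀(33.7/4.0) = 79 − 18.51 = 60.49 dB SPL.
vacuum pump: 75 − 20·log₁₀(16.6/1.4) = 75 − 21.48 = 53.52 dB SPL.
conveyor drive: 76 − 20·log₁₀(25.9/3.0) = 76 − 18.72 = 57.28 dB SPL.
Σ 10^(L/10) = 5.602e+07 → L_total = 10·log₁₀(5.602e+07) = 77.48 dB SPL.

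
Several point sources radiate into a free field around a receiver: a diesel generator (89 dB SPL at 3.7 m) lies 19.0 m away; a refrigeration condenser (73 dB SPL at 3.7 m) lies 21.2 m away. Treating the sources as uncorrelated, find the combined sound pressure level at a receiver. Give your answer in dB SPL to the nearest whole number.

75 dB SPL

First find each source's level at the receiver (point-source: −20·log₁₀(r/r_ref)), then combine on an intensity basis.
diesel generator: 89 − 20·log₁₀(19.0/3.7) = 89 − 14.21 = 74.79 dB SPL.
refrigeration condenser: 73 − 20·log₁₀(21.2/3.7) = 73 − 15.16 = 57.84 dB SPL.
Σ 10^(L/10) = 3.073e+07 → L_total = 10·log₁₀(3.073e+07) = 74.88 dB SPL.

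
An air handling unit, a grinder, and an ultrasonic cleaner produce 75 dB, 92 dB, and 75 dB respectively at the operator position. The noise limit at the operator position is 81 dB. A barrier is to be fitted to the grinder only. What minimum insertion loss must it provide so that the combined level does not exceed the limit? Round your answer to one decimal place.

14.0 dB

Fixed contribution from the other sources: Σ 10^(L/10) = 10^(75/10) + 10^(75/10) = 6.325e+07 (78.01 dB).
The limit corresponds to 10^(81/10) = 1.259e+08; subtracting the fixed part leaves 6.265e+07 for the grinder, i.e. 77.97 dB.
So the grinder must be reduced from 92 to 77.97 dB: IL = 14.03 dB.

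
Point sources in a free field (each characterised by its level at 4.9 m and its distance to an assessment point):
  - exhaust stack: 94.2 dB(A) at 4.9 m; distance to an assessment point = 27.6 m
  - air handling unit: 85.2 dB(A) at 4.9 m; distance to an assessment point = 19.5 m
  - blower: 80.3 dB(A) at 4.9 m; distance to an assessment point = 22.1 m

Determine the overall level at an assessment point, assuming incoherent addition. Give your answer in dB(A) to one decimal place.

80.4 dB(A)

Propagate each source to the receiver with L = L_ref − 20·log₁₀(r/r_ref), then add intensities.
exhaust stack: 94.2 − 20·log₁₀(27.6/4.9) = 94.2 − 15.01 = 79.19 dB(A).
air handling unit: 85.2 − 20·log₁₀(19.5/4.9) = 85.2 − 12.00 = 73.20 dB(A).
blower: 80.3 − 20·log₁₀(22.1/4.9) = 80.3 − 13.08 = 67.22 dB(A).
Σ 10^(L/10) = 1.091e+08 → L_total = 10·log₁₀(1.091e+08) = 80.38 dB(A).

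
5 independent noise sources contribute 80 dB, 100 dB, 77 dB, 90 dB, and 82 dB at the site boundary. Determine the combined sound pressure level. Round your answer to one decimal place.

For uncorrelated sources the intensities add, so convert each level to linear form, sum, and take 10·log₁₀ of the total.
Σ 10^(L/10) = 10^(80/10) + 10^(100/10) + 10^(77/10) + 10^(90/10) + 10^(82/10) = 1.131e+10.
L_total = 10·log₁₀(1.131e+10) = 100.53 dB.

100.5 dB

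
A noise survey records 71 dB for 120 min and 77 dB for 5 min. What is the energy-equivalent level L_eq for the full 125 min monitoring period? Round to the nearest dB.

The energy average is taken in the linear domain: L_eq = 10·log₁₀[(Σ tᵢ·10^(Lᵢ/10))/T], T = 125 min.
Σ tᵢ·10^(Lᵢ/10) = 120·10^(71/10) + 5·10^(77/10) = 1.761e+09.
L_eq = 10·log₁₀(1.761e+09/125) = 71.49 dB.

71 dB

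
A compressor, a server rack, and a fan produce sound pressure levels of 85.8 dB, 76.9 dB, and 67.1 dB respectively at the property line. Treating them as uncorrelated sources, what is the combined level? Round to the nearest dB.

Incoherent sources combine by intensity addition: L_total = 10·log₁₀(Σ 10^(L_i/10)).
Σ 10^(L/10) = 10^(85.8/10) + 10^(76.9/10) + 10^(67.1/10) = 4.343e+08.
L_total = 10·log₁₀(4.343e+08) = 86.38 dB.

86 dB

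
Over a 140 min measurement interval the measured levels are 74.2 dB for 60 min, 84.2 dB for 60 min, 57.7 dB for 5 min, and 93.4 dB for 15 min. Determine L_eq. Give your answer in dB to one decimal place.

The energy average is taken in the linear domain: L_eq = 10·log₁₀[(Σ tᵢ·10^(Lᵢ/10))/T], T = 140 min.
Σ tᵢ·10^(Lᵢ/10) = 60·10^(74.2/10) + 60·10^(84.2/10) + 5·10^(57.7/10) + 15·10^(93.4/10) = 5.018e+10.
L_eq = 10·log₁₀(5.018e+10/140) = 85.54 dB.

85.5 dB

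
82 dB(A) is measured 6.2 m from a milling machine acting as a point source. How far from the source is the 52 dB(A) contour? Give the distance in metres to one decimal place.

196.1 m

Point-source spreading drops the level by 20·log₁₀(r₂/r₁); inverting, r₂/r₁ = 10^(ΔL/20).
r₂ = 6.2·10^((82−52)/20) = 6.2·10^(30.0/20) = 196.06 m.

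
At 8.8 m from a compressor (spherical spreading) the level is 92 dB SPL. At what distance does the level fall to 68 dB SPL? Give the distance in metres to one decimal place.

139.5 m

For a point source L₁ − L₂ = 20·log₁₀(r₂/r₁), so r₂ = r₁·10^((L₁−L₂)/20).
r₂ = 8.8·10^((92−68)/20) = 8.8·10^(24.0/20) = 139.47 m.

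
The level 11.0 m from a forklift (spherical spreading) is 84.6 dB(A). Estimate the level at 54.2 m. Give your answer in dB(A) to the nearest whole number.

71 dB(A)

For a point source, L₂ = L₁ − 20·log₁₀(r₂/r₁).
L₂ = 84.6 − 20·log₁₀(54.2/11.0) = 84.6 − 13.852 = 70.75 dB(A).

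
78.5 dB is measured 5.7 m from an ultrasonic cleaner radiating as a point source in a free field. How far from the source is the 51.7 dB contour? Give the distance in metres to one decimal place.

124.7 m

For a point source L₁ − L₂ = 20·log₁₀(r₂/r₁), so r₂ = r₁·10^((L₁−L₂)/20).
r₂ = 5.7·10^((78.5−51.7)/20) = 5.7·10^(26.8/20) = 124.70 m.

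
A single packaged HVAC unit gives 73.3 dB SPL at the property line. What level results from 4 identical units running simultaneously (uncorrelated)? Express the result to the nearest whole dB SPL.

L_total = L₁ + 10·log₁₀ N for N identical incoherent sources.
L_total = 73.3 + 10·log₁₀(4) = 73.3 + 6.021 = 79.32 dB SPL.

79 dB SPL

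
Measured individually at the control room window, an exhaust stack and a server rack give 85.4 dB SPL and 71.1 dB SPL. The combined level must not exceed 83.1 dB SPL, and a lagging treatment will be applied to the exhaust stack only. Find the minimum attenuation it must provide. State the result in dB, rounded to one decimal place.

Everything except the exhaust stack sums to 10^(71.1/10) = 1.288e+07 in linear terms, 71.10 dB SPL.
The limit corresponds to 10^(83.1/10) = 2.042e+08; subtracting the fixed part leaves 1.913e+08 for the exhaust stack, i.e. 82.82 dB SPL.
Required insertion loss = 85.4 − 82.82 = 2.58 dB.

2.6 dB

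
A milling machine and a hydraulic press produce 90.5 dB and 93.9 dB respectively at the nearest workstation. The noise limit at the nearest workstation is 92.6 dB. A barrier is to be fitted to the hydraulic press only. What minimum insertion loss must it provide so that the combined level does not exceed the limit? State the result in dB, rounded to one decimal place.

Everything except the hydraulic press sums to 10^(90.5/10) = 1.122e+09 in linear terms, 90.50 dB.
To meet 92.6 dB overall, the treated hydraulic press may contribute at most 10^(92.6/10) − 1.122e+09 = 6.977e+08, i.e. 88.44 dB.
Required insertion loss = 93.9 − 88.44 = 5.46 dB.

5.5 dB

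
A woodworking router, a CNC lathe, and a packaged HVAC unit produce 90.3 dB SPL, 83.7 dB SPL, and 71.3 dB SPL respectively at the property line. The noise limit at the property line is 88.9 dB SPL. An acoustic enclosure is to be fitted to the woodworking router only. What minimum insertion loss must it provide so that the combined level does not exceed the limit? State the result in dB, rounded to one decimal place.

3.1 dB

Everything except the woodworking router sums to 10^(83.7/10) + 10^(71.3/10) = 2.479e+08 in linear terms, 83.94 dB SPL.
The limit corresponds to 10^(88.9/10) = 7.762e+08; subtracting the fixed part leaves 5.283e+08 for the woodworking router, i.e. 87.23 dB SPL.
Required insertion loss = 90.3 − 87.23 = 3.07 dB.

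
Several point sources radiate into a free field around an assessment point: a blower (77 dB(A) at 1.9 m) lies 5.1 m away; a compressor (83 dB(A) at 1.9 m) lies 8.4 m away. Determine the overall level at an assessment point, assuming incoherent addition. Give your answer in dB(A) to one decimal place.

First find each source's level at the receiver (point-source: −20·log₁₀(r/r_ref)), then combine on an intensity basis.
blower: 77 − 20·log₁₀(5.1/1.9) = 77 − 8.58 = 68.42 dB(A).
compressor: 83 − 20·log₁₀(8.4/1.9) = 83 − 12.91 = 70.09 dB(A).
Σ 10^(L/10) = 1.716e+07 → L_total = 10·log₁₀(1.716e+07) = 72.35 dB(A).

72.3 dB(A)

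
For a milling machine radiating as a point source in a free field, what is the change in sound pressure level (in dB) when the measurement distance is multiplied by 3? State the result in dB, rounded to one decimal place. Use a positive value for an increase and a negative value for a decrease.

A point source loses 6 dB per doubling of distance; generally ΔL = −20·log₁₀(r₂/r₁).
ΔL = −20·log₁₀(3) = -9.54 dB.

-9.5 dB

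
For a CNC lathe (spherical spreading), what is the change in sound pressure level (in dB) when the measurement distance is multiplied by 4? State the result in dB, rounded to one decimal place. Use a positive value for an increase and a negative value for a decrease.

Point-source spreading: ΔL = −20·log₁₀(r₂/r₁).
ΔL = −20·log₁₀(4) = -12.04 dB.

-12.0 dB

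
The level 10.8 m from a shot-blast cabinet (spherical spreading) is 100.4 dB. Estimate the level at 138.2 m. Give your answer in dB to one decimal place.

Spherical spreading from a point source gives a 20·log₁₀(r₂/r₁) drop.
L₂ = 100.4 − 20·log₁₀(138.2/10.8) = 100.4 − 22.142 = 78.26 dB.

78.3 dB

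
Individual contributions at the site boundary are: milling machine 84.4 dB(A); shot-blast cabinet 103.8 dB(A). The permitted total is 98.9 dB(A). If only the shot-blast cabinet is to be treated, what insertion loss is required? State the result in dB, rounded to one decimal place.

Fixed contribution from the other source: Σ 10^(L/10) = 10^(84.4/10) = 2.754e+08 (84.40 dB(A)).
The limit corresponds to 10^(98.9/10) = 7.762e+09; subtracting the fixed part leaves 7.487e+09 for the shot-blast cabinet, i.e. 98.74 dB(A).
Required insertion loss = 103.8 − 98.74 = 5.06 dB.

5.1 dB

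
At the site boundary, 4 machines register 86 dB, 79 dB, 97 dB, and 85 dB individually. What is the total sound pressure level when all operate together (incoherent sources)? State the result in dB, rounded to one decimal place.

97.6 dB

For uncorrelated sources the intensities add, so convert each level to linear form, sum, and take 10·log₁₀ of the total.
Σ 10^(L/10) = 10^(86/10) + 10^(79/10) + 10^(97/10) + 10^(85/10) = 5.806e+09.
L_total = 10·log₁₀(5.806e+09) = 97.64 dB.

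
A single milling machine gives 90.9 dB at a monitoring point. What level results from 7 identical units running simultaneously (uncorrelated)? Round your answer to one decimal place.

99.4 dB

L_total = L₁ + 10·log₁₀ N for N identical incoherent sources.
L_total = 90.9 + 10·log₁₀(7) = 90.9 + 8.451 = 99.35 dB.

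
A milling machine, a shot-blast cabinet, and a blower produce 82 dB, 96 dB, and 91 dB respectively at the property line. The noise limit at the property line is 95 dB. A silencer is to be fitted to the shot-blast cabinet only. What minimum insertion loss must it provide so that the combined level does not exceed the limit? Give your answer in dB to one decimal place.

The untreated sources together contribute 10^(82/10) + 10^(91/10) = 1.417e+09, i.e. 91.51 dB.
The limit corresponds to 10^(95/10) = 3.162e+09; subtracting the fixed part leaves 1.745e+09 for the shot-blast cabinet, i.e. 92.42 dB.
Required insertion loss = 96 − 92.42 = 3.58 dB.

3.6 dB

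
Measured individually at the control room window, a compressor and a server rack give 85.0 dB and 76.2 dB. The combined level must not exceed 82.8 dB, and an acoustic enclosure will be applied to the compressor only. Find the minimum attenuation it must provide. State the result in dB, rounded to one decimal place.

3.3 dB

Fixed contribution from the other source: Σ 10^(L/10) = 10^(76.2/10) = 4.169e+07 (76.20 dB).
The limit corresponds to 10^(82.8/10) = 1.905e+08; subtracting the fixed part leaves 1.489e+08 for the compressor, i.e. 81.73 dB.
So the compressor must be reduced from 85.0 to 81.73 dB: IL = 3.27 dB.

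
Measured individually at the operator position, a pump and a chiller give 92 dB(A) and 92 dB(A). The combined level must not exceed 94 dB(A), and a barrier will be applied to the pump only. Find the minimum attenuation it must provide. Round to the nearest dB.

Everything except the pump sums to 10^(92/10) = 1.585e+09 in linear terms, 92.00 dB(A).
To meet 94 dB(A) overall, the treated pump may contribute at most 10^(94/10) − 1.585e+09 = 9.270e+08, i.e. 89.67 dB(A).
Required insertion loss = 92 − 89.67 = 2.33 dB.

2 dB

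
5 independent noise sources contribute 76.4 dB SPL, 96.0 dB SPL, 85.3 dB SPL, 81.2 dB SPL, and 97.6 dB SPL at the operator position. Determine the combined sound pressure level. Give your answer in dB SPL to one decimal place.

100.1 dB SPL

For uncorrelated sources the intensities add, so convert each level to linear form, sum, and take 10·log₁₀ of the total.
Σ 10^(L/10) = 10^(76.4/10) + 10^(96.0/10) + 10^(85.3/10) + 10^(81.2/10) + 10^(97.6/10) = 1.025e+10.
L_total = 10·log₁₀(1.025e+10) = 100.11 dB SPL.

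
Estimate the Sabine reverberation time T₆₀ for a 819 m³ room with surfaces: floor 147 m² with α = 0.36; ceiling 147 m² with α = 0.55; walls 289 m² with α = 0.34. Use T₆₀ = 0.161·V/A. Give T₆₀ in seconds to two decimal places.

Total absorption A = 147·0.36 + 147·0.55 + 289·0.34 = 232.03 m² sabins.
T₆₀ = 0.161·V/A = 0.161·819/232.03 = 0.568 s.

0.57 s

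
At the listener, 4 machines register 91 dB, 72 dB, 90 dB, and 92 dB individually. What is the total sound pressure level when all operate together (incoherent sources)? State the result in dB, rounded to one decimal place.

95.9 dB

Incoherent sources combine by intensity addition: L_total = 10·log₁₀(Σ 10^(L_i/10)).
Σ 10^(L/10) = 10^(91/10) + 10^(72/10) + 10^(90/10) + 10^(92/10) = 3.860e+09.
L_total = 10·log₁₀(3.860e+09) = 95.87 dB.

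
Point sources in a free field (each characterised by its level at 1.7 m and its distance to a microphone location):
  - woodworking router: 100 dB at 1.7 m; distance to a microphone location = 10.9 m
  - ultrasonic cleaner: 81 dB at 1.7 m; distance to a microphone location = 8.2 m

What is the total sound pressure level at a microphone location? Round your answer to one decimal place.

First find each source's level at the receiver (point-source: −20·log₁₀(r/r_ref)), then combine on an intensity basis.
woodworking router: 100 − 20·log₁₀(10.9/1.7) = 100 − 16.14 = 83.86 dB.
ultrasonic cleaner: 81 − 20·log₁₀(8.2/1.7) = 81 − 13.67 = 67.33 dB.
Σ 10^(L/10) = 2.487e+08 → L_total = 10·log₁₀(2.487e+08) = 83.96 dB.

84.0 dB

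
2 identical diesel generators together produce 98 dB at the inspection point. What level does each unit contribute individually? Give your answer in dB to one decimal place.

2 equal contributions raise the level by 10·log₁₀ 2 = 3.010 dB, so each unit alone gives 98 − 3.010.

95.0 dB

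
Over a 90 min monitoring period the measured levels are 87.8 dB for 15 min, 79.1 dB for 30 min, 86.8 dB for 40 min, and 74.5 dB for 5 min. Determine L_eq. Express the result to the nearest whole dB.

85 dB

The energy average is taken in the linear domain: L_eq = 10·log₁₀[(Σ tᵢ·10^(Lᵢ/10))/T], T = 90 min.
Σ tᵢ·10^(Lᵢ/10) = 15·10^(87.8/10) + 30·10^(79.1/10) + 40·10^(86.8/10) + 5·10^(74.5/10) = 3.076e+10.
L_eq = 10·log₁₀(3.076e+10/90) = 85.34 dB.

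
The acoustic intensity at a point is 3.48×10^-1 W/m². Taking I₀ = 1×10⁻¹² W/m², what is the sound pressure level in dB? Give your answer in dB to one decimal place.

115.4 dB

I/I₀ = 3.48×10^-1/10⁻¹² = 3.48×10^11, and L = 10·log₁₀(I/I₀).
L = 10·(0.5416 + 11) = 115.42 dB.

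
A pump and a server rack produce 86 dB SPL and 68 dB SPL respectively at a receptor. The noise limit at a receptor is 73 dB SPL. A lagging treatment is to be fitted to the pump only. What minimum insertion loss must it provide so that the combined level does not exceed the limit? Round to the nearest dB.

Everything except the pump sums to 10^(68/10) = 6.310e+06 in linear terms, 68.00 dB SPL.
The limit corresponds to 10^(73/10) = 1.995e+07; subtracting the fixed part leaves 1.364e+07 for the pump, i.e. 71.35 dB SPL.
Required insertion loss = 86 − 71.35 = 14.65 dB.

15 dB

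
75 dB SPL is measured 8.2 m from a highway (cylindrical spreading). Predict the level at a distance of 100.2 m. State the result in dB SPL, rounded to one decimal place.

Cylindrical spreading from a line source gives a 10·log₁₀(r₂/r₁) drop.
L₂ = 75 − 10·log₁₀(100.2/8.2) = 75 − 10.871 = 64.13 dB SPL.

64.1 dB SPL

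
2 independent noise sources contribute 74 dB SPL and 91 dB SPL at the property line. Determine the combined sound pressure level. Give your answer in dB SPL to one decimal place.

Incoherent sources combine by intensity addition: L_total = 10·log₁₀(Σ 10^(L_i/10)).
Σ 10^(L/10) = 10^(74/10) + 10^(91/10) = 1.284e+09.
L_total = 10·log₁₀(1.284e+09) = 91.09 dB SPL.

91.1 dB SPL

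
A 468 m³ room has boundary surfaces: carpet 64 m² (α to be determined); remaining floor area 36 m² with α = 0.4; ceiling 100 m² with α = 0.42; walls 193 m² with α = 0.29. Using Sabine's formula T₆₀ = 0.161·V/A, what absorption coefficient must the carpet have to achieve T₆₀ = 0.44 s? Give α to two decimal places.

From T₆₀ = 0.161·V/A, the target T₆₀ = 0.44 s needs A = 0.161·468/0.44 = 171.25 m².
Absorption from the other surfaces = 36·0.4 + 100·0.42 + 193·0.29 = 112.37 m², so the carpet must supply 58.88 m² over 64 m².
α = 58.88/64 = 0.920.

0.92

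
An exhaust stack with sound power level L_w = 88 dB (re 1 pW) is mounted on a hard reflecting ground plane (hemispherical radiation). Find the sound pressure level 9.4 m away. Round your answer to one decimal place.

The power spreads over a hemisphere of area 2π·r², so L_p = L_w − 10·log₁₀(2π·r²).
2π·r² = 555.2 m², 10·log₁₀ of that is 27.444 dB.
L_p = 88 − 27.444 = 60.56 dB.

60.6 dB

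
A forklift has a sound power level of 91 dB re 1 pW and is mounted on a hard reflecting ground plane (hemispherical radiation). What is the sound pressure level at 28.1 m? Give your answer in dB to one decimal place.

54.0 dB

Free-field hemispherical radiation: L_p = L_w − 10·log₁₀(2π·r²), r = 28.1 m.
2π·r² = 4961 m², 10·log₁₀ of that is 36.956 dB.
L_p = 91 − 36.956 = 54.04 dB.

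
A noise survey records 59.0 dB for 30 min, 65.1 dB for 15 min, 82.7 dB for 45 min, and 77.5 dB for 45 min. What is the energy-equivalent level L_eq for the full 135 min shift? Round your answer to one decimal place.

Weight each interval's intensity by its duration and average over T = 135 min:
Σ tᵢ·10^(Lᵢ/10) = 30·10^(59.0/10) + 15·10^(65.1/10) + 45·10^(82.7/10) + 45·10^(77.5/10) = 1.098e+10.
L_eq = 10·log₁₀(1.098e+10/135) = 79.10 dB.

79.1 dB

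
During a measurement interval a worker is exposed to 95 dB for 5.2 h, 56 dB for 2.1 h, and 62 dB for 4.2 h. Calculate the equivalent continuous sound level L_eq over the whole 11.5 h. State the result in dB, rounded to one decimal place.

91.6 dB

L_eq = 10·log₁₀[(1/T)·Σ tᵢ·10^(Lᵢ/10)] with T = 11.5 h.
Σ tᵢ·10^(Lᵢ/10) = 5.2·10^(95/10) + 2.1·10^(56/10) + 4.2·10^(62/10) = 1.645e+10.
L_eq = 10·log₁₀(1.645e+10/11.5) = 91.56 dB.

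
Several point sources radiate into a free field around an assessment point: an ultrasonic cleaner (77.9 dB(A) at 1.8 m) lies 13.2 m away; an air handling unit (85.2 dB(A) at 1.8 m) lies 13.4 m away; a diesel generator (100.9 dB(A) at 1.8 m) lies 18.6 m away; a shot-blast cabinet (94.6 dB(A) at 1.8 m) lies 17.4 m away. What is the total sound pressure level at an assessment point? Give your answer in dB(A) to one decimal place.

81.9 dB(A)

First find each source's level at the receiver (point-source: −20·log₁₀(r/r_ref)), then combine on an intensity basis.
ultrasonic cleaner: 77.9 − 20·log₁₀(13.2/1.8) = 77.9 − 17.31 = 60.59 dB(A).
air handling unit: 85.2 − 20·log₁₀(13.4/1.8) = 85.2 − 17.44 = 67.76 dB(A).
diesel generator: 100.9 − 20·log₁₀(18.6/1.8) = 100.9 − 20.28 = 80.62 dB(A).
shot-blast cabinet: 94.6 − 20·log₁₀(17.4/1.8) = 94.6 − 19.71 = 74.89 dB(A).
Σ 10^(L/10) = 1.532e+08 → L_total = 10·log₁₀(1.532e+08) = 81.85 dB(A).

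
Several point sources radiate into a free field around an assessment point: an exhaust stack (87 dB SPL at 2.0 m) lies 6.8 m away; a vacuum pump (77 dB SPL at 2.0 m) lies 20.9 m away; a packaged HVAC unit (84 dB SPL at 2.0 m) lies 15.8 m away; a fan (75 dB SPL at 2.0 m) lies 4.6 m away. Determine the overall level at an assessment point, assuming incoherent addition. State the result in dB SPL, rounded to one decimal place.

77.3 dB SPL

First find each source's level at the receiver (point-source: −20·log₁₀(r/r_ref)), then combine on an intensity basis.
exhaust stack: 87 − 20·log₁₀(6.8/2.0) = 87 − 10.63 = 76.37 dB SPL.
vacuum pump: 77 − 20·log₁₀(20.9/2.0) = 77 − 20.38 = 56.62 dB SPL.
packaged HVAC unit: 84 − 20·log₁₀(15.8/2.0) = 84 − 17.95 = 66.05 dB SPL.
fan: 75 − 20·log₁₀(4.6/2.0) = 75 − 7.23 = 67.77 dB SPL.
Σ 10^(L/10) = 5.382e+07 → L_total = 10·log₁₀(5.382e+07) = 77.31 dB SPL.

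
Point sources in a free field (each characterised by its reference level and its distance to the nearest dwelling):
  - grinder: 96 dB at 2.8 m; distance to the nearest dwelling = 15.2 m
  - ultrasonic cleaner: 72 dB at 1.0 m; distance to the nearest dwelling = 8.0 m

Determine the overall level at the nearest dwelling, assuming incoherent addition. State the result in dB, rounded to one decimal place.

81.3 dB

Propagate each source to the receiver with L = L_ref − 20·log₁₀(r/r_ref), then add intensities.
grinder: 96 − 20·log₁₀(15.2/2.8) = 96 − 14.69 = 81.31 dB.
ultrasonic cleaner: 72 − 20·log₁₀(8.0/1.0) = 72 − 18.06 = 53.94 dB.
Σ 10^(L/10) = 1.353e+08 → L_total = 10·log₁₀(1.353e+08) = 81.31 dB.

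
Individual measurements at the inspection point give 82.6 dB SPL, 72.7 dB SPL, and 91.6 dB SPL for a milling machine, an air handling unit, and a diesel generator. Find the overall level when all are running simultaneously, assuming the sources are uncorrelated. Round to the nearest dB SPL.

Incoherent sources combine by intensity addition: L_total = 10·log₁₀(Σ 10^(L_i/10)).
Σ 10^(L/10) = 10^(82.6/10) + 10^(72.7/10) + 10^(91.6/10) = 1.646e+09.
L_total = 10·log₁₀(1.646e+09) = 92.16 dB SPL.

92 dB SPL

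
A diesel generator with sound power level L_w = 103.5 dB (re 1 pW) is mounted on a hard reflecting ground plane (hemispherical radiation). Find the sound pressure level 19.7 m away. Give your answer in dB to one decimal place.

69.6 dB

Free-field hemispherical radiation: L_p = L_w − 10·log₁₀(2π·r²), r = 19.7 m.
2π·r² = 2438 m², 10·log₁₀ of that is 33.871 dB.
L_p = 103.5 − 33.871 = 69.63 dB.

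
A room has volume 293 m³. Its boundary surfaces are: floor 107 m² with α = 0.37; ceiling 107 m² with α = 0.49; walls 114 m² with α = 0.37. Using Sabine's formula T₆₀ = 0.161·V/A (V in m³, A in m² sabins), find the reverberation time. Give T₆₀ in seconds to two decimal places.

Total absorption A = 107·0.37 + 107·0.49 + 114·0.37 = 134.20 m² sabins.
T₆₀ = 0.161 × 293 / 134.20 = 0.352 s.

0.35 s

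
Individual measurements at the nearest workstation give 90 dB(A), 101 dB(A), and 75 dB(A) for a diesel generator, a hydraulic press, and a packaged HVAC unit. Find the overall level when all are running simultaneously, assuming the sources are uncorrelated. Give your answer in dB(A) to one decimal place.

101.3 dB(A)

For uncorrelated sources the intensities add, so convert each level to linear form, sum, and take 10·log₁₀ of the total.
Σ 10^(L/10) = 10^(90/10) + 10^(101/10) + 10^(75/10) = 1.362e+10.
L_total = 10·log₁₀(1.362e+10) = 101.34 dB(A).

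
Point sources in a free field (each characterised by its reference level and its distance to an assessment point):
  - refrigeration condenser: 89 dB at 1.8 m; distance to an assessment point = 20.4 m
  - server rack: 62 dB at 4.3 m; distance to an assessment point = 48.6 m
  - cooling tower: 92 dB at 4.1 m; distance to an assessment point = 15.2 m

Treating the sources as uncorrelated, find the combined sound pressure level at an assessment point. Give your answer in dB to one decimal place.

80.8 dB

Apply inverse-square spreading to bring every level to the receiver, then sum 10^(L/10).
refrigeration condenser: 89 − 20·log₁₀(20.4/1.8) = 89 − 21.09 = 67.91 dB.
server rack: 62 − 20·log₁₀(48.6/4.3) = 62 − 21.06 = 40.94 dB.
cooling tower: 92 − 20·log₁₀(15.2/4.1) = 92 − 11.38 = 80.62 dB.
Σ 10^(L/10) = 1.215e+08 → L_total = 10·log₁₀(1.215e+08) = 80.85 dB.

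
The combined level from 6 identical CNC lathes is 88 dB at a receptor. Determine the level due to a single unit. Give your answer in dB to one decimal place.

80.2 dB

For N identical incoherent sources L_total = L₁ + 10·log₁₀ N, so L₁ = 88 − 10·log₁₀(6) = 88 − 7.782.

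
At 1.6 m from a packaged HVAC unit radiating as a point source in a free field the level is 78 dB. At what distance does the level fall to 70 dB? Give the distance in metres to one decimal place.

The 8.0 dB drop corresponds to a distance ratio of 10^(8.0/20) for a point source.
r₂ = 1.6·10^((78−70)/20) = 1.6·10^(8.0/20) = 4.02 m.

4.0 m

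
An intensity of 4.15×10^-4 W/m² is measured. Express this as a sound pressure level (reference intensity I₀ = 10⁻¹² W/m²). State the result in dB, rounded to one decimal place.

Dividing by I₀ shifts the exponent by 12: I/I₀ = 4.15×10^8.
L = 10·(0.6180 + 8) = 86.18 dB.

86.2 dB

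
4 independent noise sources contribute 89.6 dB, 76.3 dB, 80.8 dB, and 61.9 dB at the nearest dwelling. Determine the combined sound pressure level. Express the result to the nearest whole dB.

90 dB

Incoherent sources combine by intensity addition: L_total = 10·log₁₀(Σ 10^(L_i/10)).
Σ 10^(L/10) = 10^(89.6/10) + 10^(76.3/10) + 10^(80.8/10) + 10^(61.9/10) = 1.076e+09.
L_total = 10·log₁₀(1.076e+09) = 90.32 dB.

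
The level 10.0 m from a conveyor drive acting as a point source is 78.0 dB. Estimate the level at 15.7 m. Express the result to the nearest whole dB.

74 dB

Spherical spreading from a point source gives a 20·log₁₀(r₂/r₁) drop.
L₂ = 78.0 − 20·log₁₀(15.7/10.0) = 78.0 − 3.918 = 74.08 dB.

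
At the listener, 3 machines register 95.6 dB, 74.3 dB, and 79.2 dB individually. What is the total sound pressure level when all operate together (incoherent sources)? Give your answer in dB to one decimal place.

95.7 dB

For uncorrelated sources the intensities add, so convert each level to linear form, sum, and take 10·log₁₀ of the total.
Σ 10^(L/10) = 10^(95.6/10) + 10^(74.3/10) + 10^(79.2/10) = 3.741e+09.
L_total = 10·log₁₀(3.741e+09) = 95.73 dB.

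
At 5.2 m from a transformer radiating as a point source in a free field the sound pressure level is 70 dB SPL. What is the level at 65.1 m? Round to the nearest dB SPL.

Point-source attenuation: ΔL = 20·log₁₀(r₂/r₁) = 20·log₁₀(65.1/5.2) = 21.952 dB.
L₂ = 70 − 20·log₁₀(65.1/5.2) = 70 − 21.952 = 48.05 dB SPL.

48 dB SPL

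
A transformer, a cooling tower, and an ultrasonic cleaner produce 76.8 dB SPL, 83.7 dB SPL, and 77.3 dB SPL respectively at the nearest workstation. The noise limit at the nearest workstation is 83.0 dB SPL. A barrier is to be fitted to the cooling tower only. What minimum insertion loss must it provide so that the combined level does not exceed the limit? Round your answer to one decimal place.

The untreated sources together contribute 10^(76.8/10) + 10^(77.3/10) = 1.016e+08, i.e. 80.07 dB SPL.
The limit corresponds to 10^(83.0/10) = 1.995e+08; subtracting the fixed part leaves 9.796e+07 for the cooling tower, i.e. 79.91 dB SPL.
So the cooling tower must be reduced from 83.7 to 79.91 dB SPL: IL = 3.79 dB.

3.8 dB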